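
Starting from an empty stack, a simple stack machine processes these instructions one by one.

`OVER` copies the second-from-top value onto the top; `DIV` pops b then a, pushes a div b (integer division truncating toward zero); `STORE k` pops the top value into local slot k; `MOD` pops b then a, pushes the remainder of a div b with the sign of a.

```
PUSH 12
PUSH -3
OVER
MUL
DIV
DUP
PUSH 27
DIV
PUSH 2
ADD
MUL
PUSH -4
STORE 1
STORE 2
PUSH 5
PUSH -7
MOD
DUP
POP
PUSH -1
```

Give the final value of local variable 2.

PUSH 12  12
PUSH -3  12 -3
OVER     12 -3 12
MUL      12 -36
DIV      0
DUP      0 0
PUSH 27  0 0 27
DIV      0 0
PUSH 2   0 0 2
ADD      0 2
MUL      0
PUSH -4  0 -4
STORE 1  0
STORE 2  (empty)
PUSH 5   5
PUSH -7  5 -7
MOD      5
DUP      5 5
POP      5
PUSH -1  5 -1

0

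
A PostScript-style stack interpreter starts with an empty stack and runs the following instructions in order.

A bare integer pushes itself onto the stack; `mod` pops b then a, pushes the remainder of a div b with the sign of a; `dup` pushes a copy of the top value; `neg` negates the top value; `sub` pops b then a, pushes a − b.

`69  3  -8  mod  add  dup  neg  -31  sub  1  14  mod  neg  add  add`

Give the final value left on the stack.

30

69   69
3    69 3
-8   69 3 -8
mod  69 3
add  72
dup  72 72
neg  72 -72
-31  72 -72 -31
sub  72 -41
1    72 -41 1
14   72 -41 1 14
mod  72 -41 1
neg  72 -41 -1
add  72 -42
add  30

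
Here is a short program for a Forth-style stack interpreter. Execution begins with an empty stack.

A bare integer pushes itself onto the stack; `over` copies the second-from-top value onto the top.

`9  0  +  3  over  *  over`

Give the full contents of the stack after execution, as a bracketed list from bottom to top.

9    : 9
0    : 9 0
+    : 9
3    : 9 3
over : 9 3 9
*    : 9 27
over : 9 27 9

[9, 27, 9]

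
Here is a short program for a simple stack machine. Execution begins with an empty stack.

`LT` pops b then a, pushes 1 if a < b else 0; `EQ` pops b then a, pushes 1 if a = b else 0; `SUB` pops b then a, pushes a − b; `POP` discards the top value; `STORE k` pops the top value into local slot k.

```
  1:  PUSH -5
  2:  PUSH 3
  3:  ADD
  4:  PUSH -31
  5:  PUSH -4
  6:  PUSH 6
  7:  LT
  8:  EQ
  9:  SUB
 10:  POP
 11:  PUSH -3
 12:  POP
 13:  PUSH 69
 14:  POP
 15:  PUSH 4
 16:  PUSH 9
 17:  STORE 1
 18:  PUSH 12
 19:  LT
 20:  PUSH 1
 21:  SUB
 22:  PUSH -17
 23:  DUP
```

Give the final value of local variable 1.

PUSH -5   -5
PUSH 3    -5 3
ADD       -2
PUSH -31  -2 -31
PUSH -4   -2 -31 -4
PUSH 6    -2 -31 -4 6
LT        -2 -31 1
EQ        -2 0
SUB       -2
POP       (empty)
PUSH -3   -3
POP       (empty)
PUSH 69   69
POP       (empty)
PUSH 4    4
PUSH 9    4 9
STORE 1   4
PUSH 12   4 12
LT        1
PUSH 1    1 1
SUB       0
PUSH -17  0 -17
DUP       0 -17 -17

9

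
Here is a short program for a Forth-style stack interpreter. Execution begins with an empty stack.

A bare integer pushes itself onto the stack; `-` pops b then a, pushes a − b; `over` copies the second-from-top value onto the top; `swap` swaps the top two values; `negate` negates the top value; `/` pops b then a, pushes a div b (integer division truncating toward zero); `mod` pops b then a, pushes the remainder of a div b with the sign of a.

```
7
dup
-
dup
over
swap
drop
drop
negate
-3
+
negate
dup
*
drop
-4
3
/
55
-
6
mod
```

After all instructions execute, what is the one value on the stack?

7      -> [7]
dup    -> [7, 7]
-      -> [0]
dup    -> [0, 0]
over   -> [0, 0, 0]
swap   -> [0, 0, 0]
drop   -> [0, 0]
drop   -> [0]
negate -> [0]
-3     -> [0, -3]
+      -> [-3]
negate -> [3]
dup    -> [3, 3]
*      -> [9]
drop   -> []
-4     -> [-4]
3      -> [-4, 3]
/      -> [-1]
55     -> [-1, 55]
-      -> [-56]
6      -> [-56, 6]
mod    -> [-2]

-2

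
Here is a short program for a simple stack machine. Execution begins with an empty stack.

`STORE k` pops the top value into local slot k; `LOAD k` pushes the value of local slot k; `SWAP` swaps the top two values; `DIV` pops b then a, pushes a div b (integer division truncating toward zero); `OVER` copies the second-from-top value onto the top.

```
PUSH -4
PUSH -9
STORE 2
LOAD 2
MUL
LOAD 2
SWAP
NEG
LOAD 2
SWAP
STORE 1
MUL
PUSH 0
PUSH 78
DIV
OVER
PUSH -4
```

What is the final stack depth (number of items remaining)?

4

PUSH -4 : [-4]
PUSH -9 : [-4, -9]
STORE 2 : [-4]
LOAD 2  : [-4, -9]
MUL     : [36]
LOAD 2  : [36, -9]
SWAP    : [-9, 36]
NEG     : [-9, -36]
LOAD 2  : [-9, -36, -9]
SWAP    : [-9, -9, -36]
STORE 1 : [-9, -9]
MUL     : [81]
PUSH 0  : [81, 0]
PUSH 78 : [81, 0, 78]
DIV     : [81, 0]
OVER    : [81, 0, 81]
PUSH -4 : [81, 0, 81, -4]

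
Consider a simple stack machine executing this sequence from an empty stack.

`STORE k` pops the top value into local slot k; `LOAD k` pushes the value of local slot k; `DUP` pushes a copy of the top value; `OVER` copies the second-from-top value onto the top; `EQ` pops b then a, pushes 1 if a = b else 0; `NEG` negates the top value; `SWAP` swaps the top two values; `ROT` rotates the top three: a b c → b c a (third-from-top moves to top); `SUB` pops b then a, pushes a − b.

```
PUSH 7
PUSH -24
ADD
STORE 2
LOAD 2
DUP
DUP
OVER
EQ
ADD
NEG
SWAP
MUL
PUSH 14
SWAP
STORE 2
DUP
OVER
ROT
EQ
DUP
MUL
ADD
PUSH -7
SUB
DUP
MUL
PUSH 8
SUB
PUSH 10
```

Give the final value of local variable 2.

PUSH 7   -> [7]
PUSH -24 -> [7, -24]
ADD      -> [-17]
STORE 2  -> []
LOAD 2   -> [-17]
DUP      -> [-17, -17]
DUP      -> [-17, -17, -17]
OVER     -> [-17, -17, -17, -17]
EQ       -> [-17, -17, 1]
ADD      -> [-17, -16]
NEG      -> [-17, 16]
SWAP     -> [16, -17]
MUL      -> [-272]
PUSH 14  -> [-272, 14]
SWAP     -> [14, -272]
STORE 2  -> [14]
DUP      -> [14, 14]
OVER     -> [14, 14, 14]
ROT      -> [14, 14, 14]
EQ       -> [14, 1]
DUP      -> [14, 1, 1]
MUL      -> [14, 1]
ADD      -> [15]
PUSH -7  -> [15, -7]
SUB      -> [22]
DUP      -> [22, 22]
MUL      -> [484]
PUSH 8   -> [484, 8]
SUB      -> [476]
PUSH 10  -> [476, 10]

-272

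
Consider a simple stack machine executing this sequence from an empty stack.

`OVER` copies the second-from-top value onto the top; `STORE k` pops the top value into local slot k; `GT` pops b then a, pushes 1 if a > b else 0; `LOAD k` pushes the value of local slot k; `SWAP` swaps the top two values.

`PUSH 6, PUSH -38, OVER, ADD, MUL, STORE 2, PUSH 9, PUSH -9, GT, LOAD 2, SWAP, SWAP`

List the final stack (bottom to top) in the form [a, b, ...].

PUSH 6   -> 6
PUSH -38 -> 6 -38
OVER     -> 6 -38 6
ADD      -> 6 -32
MUL      -> -192
STORE 2  -> (empty)
PUSH 9   -> 9
PUSH -9  -> 9 -9
GT       -> 1
LOAD 2   -> 1 -192
SWAP     -> -192 1
SWAP     -> 1 -192

[1, -192]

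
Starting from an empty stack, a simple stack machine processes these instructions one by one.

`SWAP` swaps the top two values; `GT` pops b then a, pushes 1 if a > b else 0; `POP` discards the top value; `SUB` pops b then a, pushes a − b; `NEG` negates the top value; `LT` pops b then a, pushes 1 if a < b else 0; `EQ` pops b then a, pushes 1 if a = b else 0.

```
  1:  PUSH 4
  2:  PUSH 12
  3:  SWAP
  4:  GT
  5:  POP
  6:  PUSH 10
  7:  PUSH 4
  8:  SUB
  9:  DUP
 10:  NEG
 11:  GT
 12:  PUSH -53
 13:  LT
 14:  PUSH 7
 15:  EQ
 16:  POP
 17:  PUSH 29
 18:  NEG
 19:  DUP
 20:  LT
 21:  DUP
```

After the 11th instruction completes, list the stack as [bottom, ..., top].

PUSH 4  → 4
PUSH 12 → 4 12
SWAP    → 12 4
GT      → 1
POP     → (empty)
PUSH 10 → 10
PUSH 4  → 10 4
SUB     → 6
DUP     → 6 6
NEG     → 6 -6
GT      → 1

[1]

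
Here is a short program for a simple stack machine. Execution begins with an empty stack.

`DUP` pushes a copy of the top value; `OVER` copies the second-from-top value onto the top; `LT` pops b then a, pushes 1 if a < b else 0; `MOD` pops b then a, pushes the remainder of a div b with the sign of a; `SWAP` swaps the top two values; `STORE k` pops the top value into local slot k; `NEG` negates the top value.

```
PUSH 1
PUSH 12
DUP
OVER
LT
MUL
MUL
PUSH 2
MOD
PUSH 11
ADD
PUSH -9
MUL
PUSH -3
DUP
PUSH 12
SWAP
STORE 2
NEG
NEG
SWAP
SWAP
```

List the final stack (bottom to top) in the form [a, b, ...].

PUSH 1   1
PUSH 12  1 12
DUP      1 12 12
OVER     1 12 12 12
LT       1 12 0
MUL      1 0
MUL      0
PUSH 2   0 2
MOD      0
PUSH 11  0 11
ADD      11
PUSH -9  11 -9
MUL      -99
PUSH -3  -99 -3
DUP      -99 -3 -3
PUSH 12  -99 -3 -3 12
SWAP     -99 -3 12 -3
STORE 2  -99 -3 12
NEG      -99 -3 -12
NEG      -99 -3 12
SWAP     -99 12 -3
SWAP     -99 -3 12

[-99, -3, 12]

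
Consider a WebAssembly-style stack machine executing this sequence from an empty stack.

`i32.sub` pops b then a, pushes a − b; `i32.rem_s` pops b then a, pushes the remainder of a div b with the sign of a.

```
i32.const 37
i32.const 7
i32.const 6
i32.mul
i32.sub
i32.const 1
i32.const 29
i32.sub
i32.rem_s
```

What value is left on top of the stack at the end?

i32.const 37  [37]
i32.const 7   [37, 7]
i32.const 6   [37, 7, 6]
i32.mul       [37, 42]
i32.sub       [-5]
i32.const 1   [-5, 1]
i32.const 29  [-5, 1, 29]
i32.sub       [-5, -28]
i32.rem_s     [-5]

-5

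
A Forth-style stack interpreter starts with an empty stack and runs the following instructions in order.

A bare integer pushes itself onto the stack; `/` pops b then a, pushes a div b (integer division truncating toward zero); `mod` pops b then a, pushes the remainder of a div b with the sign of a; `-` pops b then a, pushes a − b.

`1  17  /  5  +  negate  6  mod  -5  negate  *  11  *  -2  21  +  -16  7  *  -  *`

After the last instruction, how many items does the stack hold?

1      : [1]
17     : [1, 17]
/      : [0]
5      : [0, 5]
+      : [5]
negate : [-5]
6      : [-5, 6]
mod    : [-5]
-5     : [-5, -5]
negate : [-5, 5]
*      : [-25]
11     : [-25, 11]
*      : [-275]
-2     : [-275, -2]
21     : [-275, -2, 21]
+      : [-275, 19]
-16    : [-275, 19, -16]
7      : [-275, 19, -16, 7]
*      : [-275, 19, -112]
-      : [-275, 131]
*      : [-36025]

1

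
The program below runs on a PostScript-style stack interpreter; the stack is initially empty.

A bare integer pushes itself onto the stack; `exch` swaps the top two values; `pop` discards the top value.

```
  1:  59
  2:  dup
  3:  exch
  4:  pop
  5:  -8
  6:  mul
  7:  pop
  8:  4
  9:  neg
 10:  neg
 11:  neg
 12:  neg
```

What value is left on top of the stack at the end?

4

59   -> 59
dup  -> 59 59
exch -> 59 59
pop  -> 59
-8   -> 59 -8
mul  -> -472
pop  -> (empty)
4    -> 4
neg  -> -4
neg  -> 4
neg  -> -4
neg  -> 4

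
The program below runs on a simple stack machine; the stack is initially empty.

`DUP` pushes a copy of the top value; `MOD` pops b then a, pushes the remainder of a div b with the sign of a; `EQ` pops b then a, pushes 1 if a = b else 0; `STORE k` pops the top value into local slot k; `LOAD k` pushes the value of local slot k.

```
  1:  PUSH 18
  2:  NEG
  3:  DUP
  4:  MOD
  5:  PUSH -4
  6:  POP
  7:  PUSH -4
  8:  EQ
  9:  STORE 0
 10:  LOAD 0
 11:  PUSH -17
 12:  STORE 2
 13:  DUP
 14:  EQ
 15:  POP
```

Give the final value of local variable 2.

-17

PUSH 18   [18]
NEG       [-18]
DUP       [-18, -18]
MOD       [0]
PUSH -4   [0, -4]
POP       [0]
PUSH -4   [0, -4]
EQ        [0]
STORE 0   []
LOAD 0    [0]
PUSH -17  [0, -17]
STORE 2   [0]
DUP       [0, 0]
EQ        [1]
POP       []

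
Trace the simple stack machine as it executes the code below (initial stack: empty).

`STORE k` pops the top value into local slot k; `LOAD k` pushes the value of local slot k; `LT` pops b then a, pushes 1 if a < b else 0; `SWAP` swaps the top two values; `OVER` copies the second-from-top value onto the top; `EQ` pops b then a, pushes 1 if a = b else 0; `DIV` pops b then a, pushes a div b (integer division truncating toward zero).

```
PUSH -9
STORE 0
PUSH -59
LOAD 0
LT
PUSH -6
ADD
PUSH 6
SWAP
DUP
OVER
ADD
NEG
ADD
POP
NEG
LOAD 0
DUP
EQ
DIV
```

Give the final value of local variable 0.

-9

PUSH -9  -> [-9]
STORE 0  -> []
PUSH -59 -> [-59]
LOAD 0   -> [-59, -9]
LT       -> [1]
PUSH -6  -> [1, -6]
ADD      -> [-5]
PUSH 6   -> [-5, 6]
SWAP     -> [6, -5]
DUP      -> [6, -5, -5]
OVER     -> [6, -5, -5, -5]
ADD      -> [6, -5, -10]
NEG      -> [6, -5, 10]
ADD      -> [6, 5]
POP      -> [6]
NEG      -> [-6]
LOAD 0   -> [-6, -9]
DUP      -> [-6, -9, -9]
EQ       -> [-6, 1]
DIV      -> [-6]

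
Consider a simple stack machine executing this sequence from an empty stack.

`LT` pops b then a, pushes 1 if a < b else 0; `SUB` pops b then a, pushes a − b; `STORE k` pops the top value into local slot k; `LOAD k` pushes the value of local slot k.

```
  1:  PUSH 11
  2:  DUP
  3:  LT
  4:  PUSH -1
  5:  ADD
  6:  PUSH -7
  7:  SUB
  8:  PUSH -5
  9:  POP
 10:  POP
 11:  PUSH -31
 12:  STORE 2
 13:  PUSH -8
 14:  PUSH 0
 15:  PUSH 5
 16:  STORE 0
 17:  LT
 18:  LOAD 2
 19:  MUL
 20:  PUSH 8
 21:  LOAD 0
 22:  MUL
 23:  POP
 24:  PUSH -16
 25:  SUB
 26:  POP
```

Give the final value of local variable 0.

5

PUSH 11   [11]
DUP       [11, 11]
LT        [0]
PUSH -1   [0, -1]
ADD       [-1]
PUSH -7   [-1, -7]
SUB       [6]
PUSH -5   [6, -5]
POP       [6]
POP       []
PUSH -31  [-31]
STORE 2   []
PUSH -8   [-8]
PUSH 0    [-8, 0]
PUSH 5    [-8, 0, 5]
STORE 0   [-8, 0]
LT        [1]
LOAD 2    [1, -31]
MUL       [-31]
PUSH 8    [-31, 8]
LOAD 0    [-31, 8, 5]
MUL       [-31, 40]
POP       [-31]
PUSH -16  [-31, -16]
SUB       [-15]
POP       []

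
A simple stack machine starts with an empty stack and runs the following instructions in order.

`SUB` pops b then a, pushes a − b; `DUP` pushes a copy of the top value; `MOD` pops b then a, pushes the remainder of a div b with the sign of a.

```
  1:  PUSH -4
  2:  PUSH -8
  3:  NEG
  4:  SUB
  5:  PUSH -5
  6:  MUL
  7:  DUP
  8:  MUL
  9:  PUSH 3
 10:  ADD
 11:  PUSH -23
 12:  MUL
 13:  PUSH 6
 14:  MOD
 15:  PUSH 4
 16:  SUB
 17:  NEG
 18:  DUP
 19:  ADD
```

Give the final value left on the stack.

PUSH -4  → -4
PUSH -8  → -4 -8
NEG      → -4 8
SUB      → -12
PUSH -5  → -12 -5
MUL      → 60
DUP      → 60 60
MUL      → 3600
PUSH 3   → 3600 3
ADD      → 3603
PUSH -23 → 3603 -23
MUL      → -82869
PUSH 6   → -82869 6
MOD      → -3
PUSH 4   → -3 4
SUB      → -7
NEG      → 7
DUP      → 7 7
ADD      → 14

14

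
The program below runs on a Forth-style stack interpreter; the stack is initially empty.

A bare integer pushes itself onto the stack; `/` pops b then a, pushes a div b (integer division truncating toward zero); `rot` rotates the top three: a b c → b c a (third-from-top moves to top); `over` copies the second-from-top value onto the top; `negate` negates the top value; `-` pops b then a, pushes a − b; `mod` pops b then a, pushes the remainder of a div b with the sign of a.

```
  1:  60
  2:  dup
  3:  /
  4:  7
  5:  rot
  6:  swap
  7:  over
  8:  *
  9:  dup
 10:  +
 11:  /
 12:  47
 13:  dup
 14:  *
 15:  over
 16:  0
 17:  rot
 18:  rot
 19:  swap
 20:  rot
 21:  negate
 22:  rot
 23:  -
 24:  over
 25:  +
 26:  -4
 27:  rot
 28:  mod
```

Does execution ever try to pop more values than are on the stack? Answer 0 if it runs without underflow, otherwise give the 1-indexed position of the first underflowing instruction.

5

60  : 60
dup : 60 60
/   : 1
7   : 1 7
rot  — needs 3 operands, stack has 2 → underflow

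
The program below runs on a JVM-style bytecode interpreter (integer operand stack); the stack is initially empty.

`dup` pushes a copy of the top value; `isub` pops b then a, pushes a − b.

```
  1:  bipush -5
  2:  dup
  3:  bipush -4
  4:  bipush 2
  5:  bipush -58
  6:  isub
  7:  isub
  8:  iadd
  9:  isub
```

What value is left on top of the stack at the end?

bipush -5  : [-5]
dup        : [-5, -5]
bipush -4  : [-5, -5, -4]
bipush 2   : [-5, -5, -4, 2]
bipush -58 : [-5, -5, -4, 2, -58]
isub       : [-5, -5, -4, 60]
isub       : [-5, -5, -64]
iadd       : [-5, -69]
isub       : [64]

64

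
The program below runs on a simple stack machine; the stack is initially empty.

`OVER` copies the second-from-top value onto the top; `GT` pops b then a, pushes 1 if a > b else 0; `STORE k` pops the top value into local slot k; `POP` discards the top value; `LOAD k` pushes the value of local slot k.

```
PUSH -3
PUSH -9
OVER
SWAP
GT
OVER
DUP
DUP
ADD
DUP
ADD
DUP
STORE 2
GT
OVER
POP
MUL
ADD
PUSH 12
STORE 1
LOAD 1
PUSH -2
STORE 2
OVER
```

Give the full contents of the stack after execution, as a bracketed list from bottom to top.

[-2, 12, -2]

PUSH -3 : -3
PUSH -9 : -3 -9
OVER    : -3 -9 -3
SWAP    : -3 -3 -9
GT      : -3 1
OVER    : -3 1 -3
DUP     : -3 1 -3 -3
DUP     : -3 1 -3 -3 -3
ADD     : -3 1 -3 -6
DUP     : -3 1 -3 -6 -6
ADD     : -3 1 -3 -12
DUP     : -3 1 -3 -12 -12
STORE 2 : -3 1 -3 -12
GT      : -3 1 1
OVER    : -3 1 1 1
POP     : -3 1 1
MUL     : -3 1
ADD     : -2
PUSH 12 : -2 12
STORE 1 : -2
LOAD 1  : -2 12
PUSH -2 : -2 12 -2
STORE 2 : -2 12
OVER    : -2 12 -2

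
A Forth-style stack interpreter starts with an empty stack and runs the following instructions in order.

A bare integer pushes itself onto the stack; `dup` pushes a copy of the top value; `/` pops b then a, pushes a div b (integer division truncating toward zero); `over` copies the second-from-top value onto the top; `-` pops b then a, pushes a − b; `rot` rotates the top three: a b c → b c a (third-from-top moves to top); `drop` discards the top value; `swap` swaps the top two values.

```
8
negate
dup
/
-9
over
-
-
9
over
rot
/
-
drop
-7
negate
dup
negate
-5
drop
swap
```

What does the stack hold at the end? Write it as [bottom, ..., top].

8      → 8
negate → -8
dup    → -8 -8
/      → 1
-9     → 1 -9
over   → 1 -9 1
-      → 1 -10
-      → 11
9      → 11 9
over   → 11 9 11
rot    → 9 11 11
/      → 9 1
-      → 8
drop   → (empty)
-7     → -7
negate → 7
dup    → 7 7
negate → 7 -7
-5     → 7 -7 -5
drop   → 7 -7
swap   → -7 7

[-7, 7]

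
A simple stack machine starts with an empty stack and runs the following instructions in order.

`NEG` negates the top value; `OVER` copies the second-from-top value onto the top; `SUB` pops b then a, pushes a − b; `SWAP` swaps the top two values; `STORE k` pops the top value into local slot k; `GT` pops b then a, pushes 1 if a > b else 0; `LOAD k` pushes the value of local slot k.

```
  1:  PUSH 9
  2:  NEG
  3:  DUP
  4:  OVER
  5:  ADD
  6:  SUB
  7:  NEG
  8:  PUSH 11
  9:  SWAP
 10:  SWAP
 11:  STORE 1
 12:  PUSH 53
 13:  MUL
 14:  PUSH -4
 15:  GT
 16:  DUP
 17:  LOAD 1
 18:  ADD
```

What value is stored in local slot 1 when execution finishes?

PUSH 9   9
NEG      -9
DUP      -9 -9
OVER     -9 -9 -9
ADD      -9 -18
SUB      9
NEG      -9
PUSH 11  -9 11
SWAP     11 -9
SWAP     -9 11
STORE 1  -9
PUSH 53  -9 53
MUL      -477
PUSH -4  -477 -4
GT       0
DUP      0 0
LOAD 1   0 0 11
ADD      0 11

11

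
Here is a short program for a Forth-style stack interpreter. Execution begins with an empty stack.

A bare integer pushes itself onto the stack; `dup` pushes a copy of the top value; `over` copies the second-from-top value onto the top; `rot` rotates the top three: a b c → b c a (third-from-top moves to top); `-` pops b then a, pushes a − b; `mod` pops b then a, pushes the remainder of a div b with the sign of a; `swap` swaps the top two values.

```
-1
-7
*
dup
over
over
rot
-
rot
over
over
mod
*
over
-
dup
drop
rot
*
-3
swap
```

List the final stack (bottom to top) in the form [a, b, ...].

[0, -3, 0]

-1    -1
-7    -1 -7
*     7
dup   7 7
over  7 7 7
over  7 7 7 7
rot   7 7 7 7
-     7 7 0
rot   7 0 7
over  7 0 7 0
over  7 0 7 0 7
mod   7 0 7 0
*     7 0 0
over  7 0 0 0
-     7 0 0
dup   7 0 0 0
drop  7 0 0
rot   0 0 7
*     0 0
-3    0 0 -3
swap  0 -3 0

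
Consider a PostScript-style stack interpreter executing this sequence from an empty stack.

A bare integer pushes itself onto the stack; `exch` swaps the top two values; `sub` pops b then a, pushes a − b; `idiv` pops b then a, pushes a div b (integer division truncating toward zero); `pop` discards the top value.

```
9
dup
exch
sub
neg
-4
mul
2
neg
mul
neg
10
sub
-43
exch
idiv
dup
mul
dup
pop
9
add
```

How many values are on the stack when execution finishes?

9     9
dup   9 9
exch  9 9
sub   0
neg   0
-4    0 -4
mul   0
2     0 2
neg   0 -2
mul   0
neg   0
10    0 10
sub   -10
-43   -10 -43
exch  -43 -10
idiv  4
dup   4 4
mul   16
dup   16 16
pop   16
9     16 9
add   25

1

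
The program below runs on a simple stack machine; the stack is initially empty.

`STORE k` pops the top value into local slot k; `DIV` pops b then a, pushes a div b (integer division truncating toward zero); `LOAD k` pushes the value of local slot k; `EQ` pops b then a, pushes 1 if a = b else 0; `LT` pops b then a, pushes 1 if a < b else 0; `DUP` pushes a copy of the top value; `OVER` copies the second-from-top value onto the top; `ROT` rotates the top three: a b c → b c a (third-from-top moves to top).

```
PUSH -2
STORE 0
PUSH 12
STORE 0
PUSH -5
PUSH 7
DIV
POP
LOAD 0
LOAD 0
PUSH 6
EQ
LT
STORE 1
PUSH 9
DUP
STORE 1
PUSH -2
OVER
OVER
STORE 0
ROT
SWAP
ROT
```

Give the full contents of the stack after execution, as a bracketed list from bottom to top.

PUSH -2 → [-2]
STORE 0 → []
PUSH 12 → [12]
STORE 0 → []
PUSH -5 → [-5]
PUSH 7  → [-5, 7]
DIV     → [0]
POP     → []
LOAD 0  → [12]
LOAD 0  → [12, 12]
PUSH 6  → [12, 12, 6]
EQ      → [12, 0]
LT      → [0]
STORE 1 → []
PUSH 9  → [9]
DUP     → [9, 9]
STORE 1 → [9]
PUSH -2 → [9, -2]
OVER    → [9, -2, 9]
OVER    → [9, -2, 9, -2]
STORE 0 → [9, -2, 9]
ROT     → [-2, 9, 9]
SWAP    → [-2, 9, 9]
ROT     → [9, 9, -2]

[9, 9, -2]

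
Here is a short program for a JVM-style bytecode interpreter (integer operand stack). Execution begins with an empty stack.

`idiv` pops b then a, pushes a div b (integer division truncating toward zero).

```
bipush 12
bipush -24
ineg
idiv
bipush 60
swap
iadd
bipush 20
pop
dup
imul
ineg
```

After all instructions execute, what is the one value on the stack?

bipush 12   [12]
bipush -24  [12, -24]
ineg        [12, 24]
idiv        [0]
bipush 60   [0, 60]
swap        [60, 0]
iadd        [60]
bipush 20   [60, 20]
pop         [60]
dup         [60, 60]
imul        [3600]
ineg        [-3600]

-3600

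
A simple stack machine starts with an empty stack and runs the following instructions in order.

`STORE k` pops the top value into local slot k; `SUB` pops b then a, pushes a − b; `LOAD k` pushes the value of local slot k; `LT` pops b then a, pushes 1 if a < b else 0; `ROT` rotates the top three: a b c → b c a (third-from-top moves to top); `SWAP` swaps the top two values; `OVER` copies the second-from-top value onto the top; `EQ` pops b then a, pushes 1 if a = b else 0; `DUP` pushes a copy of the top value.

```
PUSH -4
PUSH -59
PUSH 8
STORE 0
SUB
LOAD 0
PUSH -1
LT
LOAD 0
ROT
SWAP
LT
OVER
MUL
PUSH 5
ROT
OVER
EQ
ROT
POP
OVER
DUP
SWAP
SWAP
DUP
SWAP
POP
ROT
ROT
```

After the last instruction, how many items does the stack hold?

4

PUSH -4   -4
PUSH -59  -4 -59
PUSH 8    -4 -59 8
STORE 0   -4 -59
SUB       55
LOAD 0    55 8
PUSH -1   55 8 -1
LT        55 0
LOAD 0    55 0 8
ROT       0 8 55
SWAP      0 55 8
LT        0 0
OVER      0 0 0
MUL       0 0
PUSH 5    0 0 5
ROT       0 5 0
OVER      0 5 0 5
EQ        0 5 0
ROT       5 0 0
POP       5 0
OVER      5 0 5
DUP       5 0 5 5
SWAP      5 0 5 5
SWAP      5 0 5 5
DUP       5 0 5 5 5
SWAP      5 0 5 5 5
POP       5 0 5 5
ROT       5 5 5 0
ROT       5 5 0 5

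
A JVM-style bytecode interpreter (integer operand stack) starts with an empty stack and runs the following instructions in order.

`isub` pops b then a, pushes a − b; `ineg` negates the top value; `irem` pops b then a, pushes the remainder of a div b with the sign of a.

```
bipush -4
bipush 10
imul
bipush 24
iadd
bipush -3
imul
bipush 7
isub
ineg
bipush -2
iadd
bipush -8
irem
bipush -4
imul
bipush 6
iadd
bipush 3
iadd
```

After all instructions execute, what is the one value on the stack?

bipush -4  [-4]
bipush 10  [-4, 10]
imul       [-40]
bipush 24  [-40, 24]
iadd       [-16]
bipush -3  [-16, -3]
imul       [48]
bipush 7   [48, 7]
isub       [41]
ineg       [-41]
bipush -2  [-41, -2]
iadd       [-43]
bipush -8  [-43, -8]
irem       [-3]
bipush -4  [-3, -4]
imul       [12]
bipush 6   [12, 6]
iadd       [18]
bipush 3   [18, 3]
iadd       [21]

21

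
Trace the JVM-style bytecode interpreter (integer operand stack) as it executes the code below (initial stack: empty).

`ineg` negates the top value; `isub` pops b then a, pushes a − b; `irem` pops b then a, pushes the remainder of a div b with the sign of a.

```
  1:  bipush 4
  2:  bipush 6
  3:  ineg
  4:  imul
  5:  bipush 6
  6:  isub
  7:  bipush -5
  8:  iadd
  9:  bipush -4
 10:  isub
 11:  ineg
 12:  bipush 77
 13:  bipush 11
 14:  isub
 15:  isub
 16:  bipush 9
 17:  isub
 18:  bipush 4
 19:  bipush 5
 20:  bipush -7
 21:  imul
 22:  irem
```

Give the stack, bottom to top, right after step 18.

[-44, 4]

bipush 4   [4]
bipush 6   [4, 6]
ineg       [4, -6]
imul       [-24]
bipush 6   [-24, 6]
isub       [-30]
bipush -5  [-30, -5]
iadd       [-35]
bipush -4  [-35, -4]
isub       [-31]
ineg       [31]
bipush 77  [31, 77]
bipush 11  [31, 77, 11]
isub       [31, 66]
isub       [-35]
bipush 9   [-35, 9]
isub       [-44]
bipush 4   [-44, 4]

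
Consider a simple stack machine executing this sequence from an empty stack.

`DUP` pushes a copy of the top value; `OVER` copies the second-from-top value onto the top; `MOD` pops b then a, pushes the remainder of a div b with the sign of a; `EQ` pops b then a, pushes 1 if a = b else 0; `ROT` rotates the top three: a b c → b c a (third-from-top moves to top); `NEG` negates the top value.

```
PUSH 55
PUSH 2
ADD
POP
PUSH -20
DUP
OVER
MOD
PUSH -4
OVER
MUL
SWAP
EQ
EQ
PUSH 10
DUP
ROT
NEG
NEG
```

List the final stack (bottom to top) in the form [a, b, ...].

[10, 10, 0]

PUSH 55  : 55
PUSH 2   : 55 2
ADD      : 57
POP      : (empty)
PUSH -20 : -20
DUP      : -20 -20
OVER     : -20 -20 -20
MOD      : -20 0
PUSH -4  : -20 0 -4
OVER     : -20 0 -4 0
MUL      : -20 0 0
SWAP     : -20 0 0
EQ       : -20 1
EQ       : 0
PUSH 10  : 0 10
DUP      : 0 10 10
ROT      : 10 10 0
NEG      : 10 10 0
NEG      : 10 10 0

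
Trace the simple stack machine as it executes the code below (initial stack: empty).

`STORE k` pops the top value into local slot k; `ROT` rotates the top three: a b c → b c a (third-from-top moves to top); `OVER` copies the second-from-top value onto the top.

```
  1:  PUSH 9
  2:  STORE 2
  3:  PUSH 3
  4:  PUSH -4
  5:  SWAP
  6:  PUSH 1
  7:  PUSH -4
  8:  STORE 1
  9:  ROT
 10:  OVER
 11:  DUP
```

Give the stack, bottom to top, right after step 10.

PUSH 9  → [9]
STORE 2 → []
PUSH 3  → [3]
PUSH -4 → [3, -4]
SWAP    → [-4, 3]
PUSH 1  → [-4, 3, 1]
PUSH -4 → [-4, 3, 1, -4]
STORE 1 → [-4, 3, 1]
ROT     → [3, 1, -4]
OVER    → [3, 1, -4, 1]

[3, 1, -4, 1]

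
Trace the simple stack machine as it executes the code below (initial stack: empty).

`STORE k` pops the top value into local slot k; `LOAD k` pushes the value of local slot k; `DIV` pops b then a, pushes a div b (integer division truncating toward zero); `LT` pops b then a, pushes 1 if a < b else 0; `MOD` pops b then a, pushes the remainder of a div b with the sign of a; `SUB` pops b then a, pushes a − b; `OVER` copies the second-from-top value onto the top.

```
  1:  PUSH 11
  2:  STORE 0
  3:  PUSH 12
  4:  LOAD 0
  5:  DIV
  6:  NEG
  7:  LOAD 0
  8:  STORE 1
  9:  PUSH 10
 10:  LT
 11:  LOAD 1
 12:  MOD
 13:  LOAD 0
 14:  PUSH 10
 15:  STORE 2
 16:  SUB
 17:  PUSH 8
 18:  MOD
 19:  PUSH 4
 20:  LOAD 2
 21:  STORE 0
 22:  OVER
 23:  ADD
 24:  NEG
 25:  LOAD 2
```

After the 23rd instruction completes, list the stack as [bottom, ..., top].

PUSH 11  [11]
STORE 0  []
PUSH 12  [12]
LOAD 0   [12, 11]
DIV      [1]
NEG      [-1]
LOAD 0   [-1, 11]
STORE 1  [-1]
PUSH 10  [-1, 10]
LT       [1]
LOAD 1   [1, 11]
MOD      [1]
LOAD 0   [1, 11]
PUSH 10  [1, 11, 10]
STORE 2  [1, 11]
SUB      [-10]
PUSH 8   [-10, 8]
MOD      [-2]
PUSH 4   [-2, 4]
LOAD 2   [-2, 4, 10]
STORE 0  [-2, 4]
OVER     [-2, 4, -2]
ADD      [-2, 2]

[-2, 2]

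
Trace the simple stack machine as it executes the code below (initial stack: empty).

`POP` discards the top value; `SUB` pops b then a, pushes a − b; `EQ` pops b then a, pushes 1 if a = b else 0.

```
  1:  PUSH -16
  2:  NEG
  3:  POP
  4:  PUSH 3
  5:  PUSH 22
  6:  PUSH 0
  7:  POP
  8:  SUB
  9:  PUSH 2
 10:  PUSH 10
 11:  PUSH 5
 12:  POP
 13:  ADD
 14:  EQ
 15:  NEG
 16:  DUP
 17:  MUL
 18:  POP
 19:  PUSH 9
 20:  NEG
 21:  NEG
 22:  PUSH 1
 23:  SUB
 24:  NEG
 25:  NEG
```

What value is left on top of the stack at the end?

8

PUSH -16 -> [-16]
NEG      -> [16]
POP      -> []
PUSH 3   -> [3]
PUSH 22  -> [3, 22]
PUSH 0   -> [3, 22, 0]
POP      -> [3, 22]
SUB      -> [-19]
PUSH 2   -> [-19, 2]
PUSH 10  -> [-19, 2, 10]
PUSH 5   -> [-19, 2, 10, 5]
POP      -> [-19, 2, 10]
ADD      -> [-19, 12]
EQ       -> [0]
NEG      -> [0]
DUP      -> [0, 0]
MUL      -> [0]
POP      -> []
PUSH 9   -> [9]
NEG      -> [-9]
NEG      -> [9]
PUSH 1   -> [9, 1]
SUB      -> [8]
NEG      -> [-8]
NEG      -> [8]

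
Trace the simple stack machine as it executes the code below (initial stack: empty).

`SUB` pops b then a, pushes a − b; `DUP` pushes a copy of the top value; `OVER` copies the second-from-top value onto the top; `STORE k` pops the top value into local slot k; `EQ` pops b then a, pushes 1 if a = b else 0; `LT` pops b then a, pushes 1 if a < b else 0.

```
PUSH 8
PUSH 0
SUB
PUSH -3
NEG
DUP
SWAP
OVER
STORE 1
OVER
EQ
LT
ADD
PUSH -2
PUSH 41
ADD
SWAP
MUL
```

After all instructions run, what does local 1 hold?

3

PUSH 8  -> [8]
PUSH 0  -> [8, 0]
SUB     -> [8]
PUSH -3 -> [8, -3]
NEG     -> [8, 3]
DUP     -> [8, 3, 3]
SWAP    -> [8, 3, 3]
OVER    -> [8, 3, 3, 3]
STORE 1 -> [8, 3, 3]
OVER    -> [8, 3, 3, 3]
EQ      -> [8, 3, 1]
LT      -> [8, 0]
ADD     -> [8]
PUSH -2 -> [8, -2]
PUSH 41 -> [8, -2, 41]
ADD     -> [8, 39]
SWAP    -> [39, 8]
MUL     -> [312]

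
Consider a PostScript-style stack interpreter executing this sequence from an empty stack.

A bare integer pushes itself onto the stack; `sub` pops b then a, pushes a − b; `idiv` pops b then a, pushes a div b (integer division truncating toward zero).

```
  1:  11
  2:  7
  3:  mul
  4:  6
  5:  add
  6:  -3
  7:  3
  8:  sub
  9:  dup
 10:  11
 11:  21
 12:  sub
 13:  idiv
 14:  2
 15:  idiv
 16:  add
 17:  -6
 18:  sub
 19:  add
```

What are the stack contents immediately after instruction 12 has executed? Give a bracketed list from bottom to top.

[83, -6, -6, -10]

11  → [11]
7   → [11, 7]
mul → [77]
6   → [77, 6]
add → [83]
-3  → [83, -3]
3   → [83, -3, 3]
sub → [83, -6]
dup → [83, -6, -6]
11  → [83, -6, -6, 11]
21  → [83, -6, -6, 11, 21]
sub → [83, -6, -6, -10]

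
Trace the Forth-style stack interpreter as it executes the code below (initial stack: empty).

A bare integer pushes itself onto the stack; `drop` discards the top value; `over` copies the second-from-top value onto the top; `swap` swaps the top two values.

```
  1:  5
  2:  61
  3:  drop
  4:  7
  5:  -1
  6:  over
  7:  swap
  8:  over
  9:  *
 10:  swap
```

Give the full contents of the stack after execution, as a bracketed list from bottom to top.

5    → [5]
61   → [5, 61]
drop → [5]
7    → [5, 7]
-1   → [5, 7, -1]
over → [5, 7, -1, 7]
swap → [5, 7, 7, -1]
over → [5, 7, 7, -1, 7]
*    → [5, 7, 7, -7]
swap → [5, 7, -7, 7]

[5, 7, -7, 7]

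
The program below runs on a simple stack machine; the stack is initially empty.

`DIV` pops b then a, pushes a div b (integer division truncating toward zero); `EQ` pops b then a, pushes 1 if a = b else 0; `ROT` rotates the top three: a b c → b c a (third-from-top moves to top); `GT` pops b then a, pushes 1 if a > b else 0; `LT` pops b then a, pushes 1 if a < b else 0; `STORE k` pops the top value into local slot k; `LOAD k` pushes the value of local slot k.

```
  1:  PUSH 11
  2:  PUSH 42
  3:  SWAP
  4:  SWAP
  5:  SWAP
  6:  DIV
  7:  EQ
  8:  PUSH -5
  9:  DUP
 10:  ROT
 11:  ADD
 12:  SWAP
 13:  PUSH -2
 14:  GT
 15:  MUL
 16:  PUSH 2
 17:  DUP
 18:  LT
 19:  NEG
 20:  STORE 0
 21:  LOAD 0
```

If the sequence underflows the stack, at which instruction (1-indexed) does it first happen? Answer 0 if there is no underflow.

PUSH 11 -> [11]
PUSH 42 -> [11, 42]
SWAP    -> [42, 11]
SWAP    -> [11, 42]
SWAP    -> [42, 11]
DIV     -> [3]
EQ  — needs 2 operands, stack has 1 → underflow

7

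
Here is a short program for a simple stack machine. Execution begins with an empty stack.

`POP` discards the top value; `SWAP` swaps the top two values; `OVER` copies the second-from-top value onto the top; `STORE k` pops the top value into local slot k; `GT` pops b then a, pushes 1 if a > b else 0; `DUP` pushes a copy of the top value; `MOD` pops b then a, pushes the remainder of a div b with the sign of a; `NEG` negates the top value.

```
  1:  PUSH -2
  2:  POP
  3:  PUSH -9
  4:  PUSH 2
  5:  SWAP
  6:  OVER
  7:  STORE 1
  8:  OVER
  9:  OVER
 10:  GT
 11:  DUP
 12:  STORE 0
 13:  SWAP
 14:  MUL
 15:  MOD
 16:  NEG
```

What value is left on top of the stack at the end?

PUSH -2  -2
POP      (empty)
PUSH -9  -9
PUSH 2   -9 2
SWAP     2 -9
OVER     2 -9 2
STORE 1  2 -9
OVER     2 -9 2
OVER     2 -9 2 -9
GT       2 -9 1
DUP      2 -9 1 1
STORE 0  2 -9 1
SWAP     2 1 -9
MUL      2 -9
MOD      2
NEG      -2

-2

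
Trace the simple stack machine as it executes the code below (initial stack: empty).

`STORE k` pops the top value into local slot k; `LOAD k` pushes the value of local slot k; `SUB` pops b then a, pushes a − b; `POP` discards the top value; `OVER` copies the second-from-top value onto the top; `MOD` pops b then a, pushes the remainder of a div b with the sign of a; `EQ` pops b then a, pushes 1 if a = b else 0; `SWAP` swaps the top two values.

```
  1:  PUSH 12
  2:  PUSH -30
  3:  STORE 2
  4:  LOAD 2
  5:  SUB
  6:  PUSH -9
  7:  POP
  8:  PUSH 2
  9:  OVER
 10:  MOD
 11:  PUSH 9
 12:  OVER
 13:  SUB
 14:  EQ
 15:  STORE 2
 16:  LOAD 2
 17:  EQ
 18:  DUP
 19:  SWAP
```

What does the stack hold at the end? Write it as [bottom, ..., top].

PUSH 12  : [12]
PUSH -30 : [12, -30]
STORE 2  : [12]
LOAD 2   : [12, -30]
SUB      : [42]
PUSH -9  : [42, -9]
POP      : [42]
PUSH 2   : [42, 2]
OVER     : [42, 2, 42]
MOD      : [42, 2]
PUSH 9   : [42, 2, 9]
OVER     : [42, 2, 9, 2]
SUB      : [42, 2, 7]
EQ       : [42, 0]
STORE 2  : [42]
LOAD 2   : [42, 0]
EQ       : [0]
DUP      : [0, 0]
SWAP     : [0, 0]

[0, 0]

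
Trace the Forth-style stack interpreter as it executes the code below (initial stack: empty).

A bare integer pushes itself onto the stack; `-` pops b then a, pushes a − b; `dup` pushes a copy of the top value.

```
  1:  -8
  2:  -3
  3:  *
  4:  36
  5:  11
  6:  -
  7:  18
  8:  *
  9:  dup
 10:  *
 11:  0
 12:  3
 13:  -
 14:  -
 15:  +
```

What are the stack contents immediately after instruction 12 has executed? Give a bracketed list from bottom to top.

-8  -> -8
-3  -> -8 -3
*   -> 24
36  -> 24 36
11  -> 24 36 11
-   -> 24 25
18  -> 24 25 18
*   -> 24 450
dup -> 24 450 450
*   -> 24 202500
0   -> 24 202500 0
3   -> 24 202500 0 3

[24, 202500, 0, 3]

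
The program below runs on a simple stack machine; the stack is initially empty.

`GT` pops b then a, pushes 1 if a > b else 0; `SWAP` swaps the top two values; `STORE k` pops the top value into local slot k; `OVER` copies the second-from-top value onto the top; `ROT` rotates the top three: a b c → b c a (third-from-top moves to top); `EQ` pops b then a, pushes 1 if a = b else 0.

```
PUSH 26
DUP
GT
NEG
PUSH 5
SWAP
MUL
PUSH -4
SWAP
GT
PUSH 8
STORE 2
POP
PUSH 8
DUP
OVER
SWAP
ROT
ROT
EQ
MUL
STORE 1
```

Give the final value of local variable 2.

8

PUSH 26 -> [26]
DUP     -> [26, 26]
GT      -> [0]
NEG     -> [0]
PUSH 5  -> [0, 5]
SWAP    -> [5, 0]
MUL     -> [0]
PUSH -4 -> [0, -4]
SWAP    -> [-4, 0]
GT      -> [0]
PUSH 8  -> [0, 8]
STORE 2 -> [0]
POP     -> []
PUSH 8  -> [8]
DUP     -> [8, 8]
OVER    -> [8, 8, 8]
SWAP    -> [8, 8, 8]
ROT     -> [8, 8, 8]
ROT     -> [8, 8, 8]
EQ      -> [8, 1]
MUL     -> [8]
STORE 1 -> []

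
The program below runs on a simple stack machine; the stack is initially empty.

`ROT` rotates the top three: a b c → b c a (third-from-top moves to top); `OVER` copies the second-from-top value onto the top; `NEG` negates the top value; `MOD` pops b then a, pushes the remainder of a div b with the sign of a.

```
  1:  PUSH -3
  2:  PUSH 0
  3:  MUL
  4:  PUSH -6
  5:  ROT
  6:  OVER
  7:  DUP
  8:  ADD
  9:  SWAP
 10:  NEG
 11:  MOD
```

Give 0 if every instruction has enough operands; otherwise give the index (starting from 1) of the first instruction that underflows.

5

PUSH -3 -> [-3]
PUSH 0  -> [-3, 0]
MUL     -> [0]
PUSH -6 -> [0, -6]
ROT  — needs 3 operands, stack has 2 → underflow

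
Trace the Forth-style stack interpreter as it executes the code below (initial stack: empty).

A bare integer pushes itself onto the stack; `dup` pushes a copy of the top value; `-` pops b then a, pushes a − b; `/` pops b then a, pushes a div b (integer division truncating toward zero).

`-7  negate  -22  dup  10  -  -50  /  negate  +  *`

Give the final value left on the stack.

-154

-7     → -7
negate → 7
-22    → 7 -22
dup    → 7 -22 -22
10     → 7 -22 -22 10
-      → 7 -22 -32
-50    → 7 -22 -32 -50
/      → 7 -22 0
negate → 7 -22 0
+      → 7 -22
*      → -154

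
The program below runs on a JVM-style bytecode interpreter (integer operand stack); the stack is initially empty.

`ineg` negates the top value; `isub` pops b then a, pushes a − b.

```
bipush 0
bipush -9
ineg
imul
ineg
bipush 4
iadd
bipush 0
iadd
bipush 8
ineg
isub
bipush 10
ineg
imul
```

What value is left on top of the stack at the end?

bipush 0  -> [0]
bipush -9 -> [0, -9]
ineg      -> [0, 9]
imul      -> [0]
ineg      -> [0]
bipush 4  -> [0, 4]
iadd      -> [4]
bipush 0  -> [4, 0]
iadd      -> [4]
bipush 8  -> [4, 8]
ineg      -> [4, -8]
isub      -> [12]
bipush 10 -> [12, 10]
ineg      -> [12, -10]
imul      -> [-120]

-120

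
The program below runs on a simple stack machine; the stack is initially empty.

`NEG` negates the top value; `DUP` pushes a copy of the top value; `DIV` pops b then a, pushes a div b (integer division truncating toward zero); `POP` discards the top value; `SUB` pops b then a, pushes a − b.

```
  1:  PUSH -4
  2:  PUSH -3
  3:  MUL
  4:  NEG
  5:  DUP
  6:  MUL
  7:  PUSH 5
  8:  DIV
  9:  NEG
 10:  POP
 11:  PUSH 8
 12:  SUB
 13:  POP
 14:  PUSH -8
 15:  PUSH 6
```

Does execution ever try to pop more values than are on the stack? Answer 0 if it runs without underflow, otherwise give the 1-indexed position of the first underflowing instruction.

12

PUSH -4  [-4]
PUSH -3  [-4, -3]
MUL      [12]
NEG      [-12]
DUP      [-12, -12]
MUL      [144]
PUSH 5   [144, 5]
DIV      [28]
NEG      [-28]
POP      []
PUSH 8   [8]
SUB  — needs 2 operands, stack has 1 → underflow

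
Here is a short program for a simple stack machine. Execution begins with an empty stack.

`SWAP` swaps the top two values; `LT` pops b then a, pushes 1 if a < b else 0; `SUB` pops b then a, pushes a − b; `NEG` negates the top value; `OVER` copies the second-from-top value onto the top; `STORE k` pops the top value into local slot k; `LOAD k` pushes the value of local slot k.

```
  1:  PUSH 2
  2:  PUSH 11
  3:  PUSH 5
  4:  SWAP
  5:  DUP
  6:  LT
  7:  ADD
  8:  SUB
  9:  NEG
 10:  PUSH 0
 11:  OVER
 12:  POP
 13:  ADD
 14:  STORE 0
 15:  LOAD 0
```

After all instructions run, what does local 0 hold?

PUSH 2   2
PUSH 11  2 11
PUSH 5   2 11 5
SWAP     2 5 11
DUP      2 5 11 11
LT       2 5 0
ADD      2 5
SUB      -3
NEG      3
PUSH 0   3 0
OVER     3 0 3
POP      3 0
ADD      3
STORE 0  (empty)
LOAD 0   3

3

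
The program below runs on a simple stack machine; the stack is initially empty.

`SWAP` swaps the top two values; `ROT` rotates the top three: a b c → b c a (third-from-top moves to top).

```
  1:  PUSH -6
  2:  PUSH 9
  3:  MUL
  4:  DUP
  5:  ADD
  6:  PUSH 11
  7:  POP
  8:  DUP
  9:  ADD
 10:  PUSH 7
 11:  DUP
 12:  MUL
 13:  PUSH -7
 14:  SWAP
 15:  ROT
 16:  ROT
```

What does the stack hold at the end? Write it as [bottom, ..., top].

PUSH -6 -> -6
PUSH 9  -> -6 9
MUL     -> -54
DUP     -> -54 -54
ADD     -> -108
PUSH 11 -> -108 11
POP     -> -108
DUP     -> -108 -108
ADD     -> -216
PUSH 7  -> -216 7
DUP     -> -216 7 7
MUL     -> -216 49
PUSH -7 -> -216 49 -7
SWAP    -> -216 -7 49
ROT     -> -7 49 -216
ROT     -> 49 -216 -7

[49, -216, -7]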